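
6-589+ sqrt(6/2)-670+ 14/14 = -1252+ sqrt(3) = -1250.27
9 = 9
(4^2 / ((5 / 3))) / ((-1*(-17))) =48 / 85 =0.56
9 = 9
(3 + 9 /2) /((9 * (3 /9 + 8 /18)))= 15 /14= 1.07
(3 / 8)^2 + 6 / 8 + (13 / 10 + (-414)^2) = 54847421 / 320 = 171398.19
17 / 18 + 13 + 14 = 503 / 18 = 27.94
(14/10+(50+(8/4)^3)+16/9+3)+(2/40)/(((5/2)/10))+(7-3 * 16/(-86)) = 139196/1935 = 71.94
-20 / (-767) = 20 / 767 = 0.03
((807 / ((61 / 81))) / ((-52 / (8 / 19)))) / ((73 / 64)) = -8366976 / 1099891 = -7.61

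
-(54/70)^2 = -729/1225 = -0.60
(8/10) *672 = 537.60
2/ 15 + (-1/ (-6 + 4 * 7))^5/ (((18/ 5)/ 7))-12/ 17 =-4514584607/ 7885056960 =-0.57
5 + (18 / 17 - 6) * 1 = 1 / 17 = 0.06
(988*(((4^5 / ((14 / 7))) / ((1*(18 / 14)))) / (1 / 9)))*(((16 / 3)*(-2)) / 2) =-56655872 / 3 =-18885290.67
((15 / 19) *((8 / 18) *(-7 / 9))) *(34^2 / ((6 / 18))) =-161840 / 171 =-946.43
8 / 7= 1.14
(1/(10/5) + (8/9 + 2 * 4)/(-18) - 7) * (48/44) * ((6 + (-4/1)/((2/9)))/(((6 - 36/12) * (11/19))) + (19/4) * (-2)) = 37183/297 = 125.20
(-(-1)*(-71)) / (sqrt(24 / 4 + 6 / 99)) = -71*sqrt(66) / 20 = -28.84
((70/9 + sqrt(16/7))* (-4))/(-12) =4* sqrt(7)/21 + 70/27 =3.10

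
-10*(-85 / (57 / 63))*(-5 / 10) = -8925 / 19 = -469.74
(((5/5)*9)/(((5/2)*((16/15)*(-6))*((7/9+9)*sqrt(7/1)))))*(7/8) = -81*sqrt(7)/11264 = -0.02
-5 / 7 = -0.71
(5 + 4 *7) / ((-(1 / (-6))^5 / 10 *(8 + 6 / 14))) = 304450.17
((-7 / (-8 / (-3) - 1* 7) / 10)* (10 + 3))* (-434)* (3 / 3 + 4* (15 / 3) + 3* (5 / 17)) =-1695204 / 85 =-19943.58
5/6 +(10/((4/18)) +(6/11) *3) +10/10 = 3199/66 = 48.47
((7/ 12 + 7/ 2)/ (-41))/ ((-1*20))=49/ 9840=0.00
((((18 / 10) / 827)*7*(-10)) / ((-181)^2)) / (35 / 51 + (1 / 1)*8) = -0.00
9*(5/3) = 15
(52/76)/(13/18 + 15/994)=58149/62662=0.93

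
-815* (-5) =4075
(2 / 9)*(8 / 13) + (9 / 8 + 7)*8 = 7621 / 117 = 65.14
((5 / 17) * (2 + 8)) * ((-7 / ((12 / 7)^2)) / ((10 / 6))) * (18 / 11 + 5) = -125195 / 4488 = -27.90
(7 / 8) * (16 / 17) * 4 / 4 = 14 / 17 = 0.82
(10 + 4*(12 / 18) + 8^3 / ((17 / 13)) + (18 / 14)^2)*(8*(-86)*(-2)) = 558448.42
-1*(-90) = 90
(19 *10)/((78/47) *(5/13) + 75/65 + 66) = 116090/41421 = 2.80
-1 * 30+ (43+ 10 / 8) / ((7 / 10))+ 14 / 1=661 / 14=47.21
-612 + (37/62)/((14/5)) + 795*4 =2229209/868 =2568.21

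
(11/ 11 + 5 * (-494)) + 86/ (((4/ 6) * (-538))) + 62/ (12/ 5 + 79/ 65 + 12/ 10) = -413637023/ 168394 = -2456.36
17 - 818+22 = -779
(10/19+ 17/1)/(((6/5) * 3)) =185/38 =4.87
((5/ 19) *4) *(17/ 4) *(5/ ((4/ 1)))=425/ 76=5.59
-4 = -4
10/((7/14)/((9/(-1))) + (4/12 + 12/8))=45/8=5.62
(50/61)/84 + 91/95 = 235517/243390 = 0.97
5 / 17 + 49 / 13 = 898 / 221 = 4.06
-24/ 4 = -6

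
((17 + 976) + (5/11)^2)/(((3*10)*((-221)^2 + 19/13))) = 781157/1152437880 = 0.00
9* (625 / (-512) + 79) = 358407 / 512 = 700.01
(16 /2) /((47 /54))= 9.19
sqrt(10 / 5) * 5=5 * sqrt(2)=7.07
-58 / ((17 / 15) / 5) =-255.88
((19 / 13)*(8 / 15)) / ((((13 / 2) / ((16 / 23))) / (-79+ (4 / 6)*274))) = 8.65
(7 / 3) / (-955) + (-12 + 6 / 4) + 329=1824991 / 5730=318.50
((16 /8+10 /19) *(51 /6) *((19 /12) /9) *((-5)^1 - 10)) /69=-170 /207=-0.82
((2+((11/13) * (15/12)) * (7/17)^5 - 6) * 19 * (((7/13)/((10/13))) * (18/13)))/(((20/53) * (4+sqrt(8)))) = -18677402862111/191964666400+18677402862111 * sqrt(2)/383929332800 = -28.50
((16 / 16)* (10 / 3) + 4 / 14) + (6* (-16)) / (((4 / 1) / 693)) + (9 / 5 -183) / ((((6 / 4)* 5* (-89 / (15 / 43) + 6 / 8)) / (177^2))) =-21880368308 / 1602615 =-13652.92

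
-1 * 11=-11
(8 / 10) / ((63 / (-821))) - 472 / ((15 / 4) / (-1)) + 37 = 48019 / 315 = 152.44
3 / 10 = 0.30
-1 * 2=-2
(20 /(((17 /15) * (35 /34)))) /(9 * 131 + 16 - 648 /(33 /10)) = 264 /15379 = 0.02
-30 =-30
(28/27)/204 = 7/1377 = 0.01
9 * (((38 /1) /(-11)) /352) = -171 /1936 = -0.09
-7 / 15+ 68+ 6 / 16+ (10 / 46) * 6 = 69.21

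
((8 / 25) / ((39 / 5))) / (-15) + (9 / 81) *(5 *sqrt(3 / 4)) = -8 / 2925 + 5 *sqrt(3) / 18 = 0.48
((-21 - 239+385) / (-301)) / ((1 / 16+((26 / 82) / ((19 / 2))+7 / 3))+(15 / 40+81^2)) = -4674000 / 73875563867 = -0.00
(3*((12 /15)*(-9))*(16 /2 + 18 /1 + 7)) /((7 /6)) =-21384 /35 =-610.97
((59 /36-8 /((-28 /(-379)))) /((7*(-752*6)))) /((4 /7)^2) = 0.01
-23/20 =-1.15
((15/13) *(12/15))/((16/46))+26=745/26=28.65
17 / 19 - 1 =-2 / 19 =-0.11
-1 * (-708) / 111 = 236 / 37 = 6.38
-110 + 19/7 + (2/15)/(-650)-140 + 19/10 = -16747589/68250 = -245.39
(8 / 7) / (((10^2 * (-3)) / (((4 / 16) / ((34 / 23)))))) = -23 / 35700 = -0.00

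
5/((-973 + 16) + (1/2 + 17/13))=-26/4967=-0.01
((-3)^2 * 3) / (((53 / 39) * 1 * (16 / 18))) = 9477 / 424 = 22.35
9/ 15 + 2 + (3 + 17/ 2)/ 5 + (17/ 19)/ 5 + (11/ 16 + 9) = 4489/ 304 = 14.77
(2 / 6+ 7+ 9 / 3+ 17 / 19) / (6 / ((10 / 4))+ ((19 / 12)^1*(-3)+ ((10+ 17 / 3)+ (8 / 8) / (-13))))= 166400 / 196213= 0.85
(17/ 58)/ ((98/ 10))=0.03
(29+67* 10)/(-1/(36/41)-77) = -25164/2813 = -8.95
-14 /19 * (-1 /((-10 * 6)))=-7 /570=-0.01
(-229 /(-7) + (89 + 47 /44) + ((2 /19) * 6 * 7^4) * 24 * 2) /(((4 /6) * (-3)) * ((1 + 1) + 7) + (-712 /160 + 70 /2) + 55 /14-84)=-2133375655 /1975677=-1079.82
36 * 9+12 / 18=974 / 3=324.67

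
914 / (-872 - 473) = -914 / 1345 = -0.68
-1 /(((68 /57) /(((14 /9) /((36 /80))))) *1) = -1330 /459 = -2.90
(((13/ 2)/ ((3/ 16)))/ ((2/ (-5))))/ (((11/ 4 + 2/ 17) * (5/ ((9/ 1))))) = -272/ 5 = -54.40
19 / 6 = 3.17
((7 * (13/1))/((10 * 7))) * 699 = 9087/10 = 908.70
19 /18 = 1.06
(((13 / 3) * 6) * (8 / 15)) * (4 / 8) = 104 / 15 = 6.93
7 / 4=1.75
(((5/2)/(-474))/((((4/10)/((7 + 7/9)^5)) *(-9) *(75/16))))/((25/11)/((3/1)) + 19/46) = 1700868400000/223815845709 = 7.60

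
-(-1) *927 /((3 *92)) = 309 /92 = 3.36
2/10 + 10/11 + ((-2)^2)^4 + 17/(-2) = 27347/110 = 248.61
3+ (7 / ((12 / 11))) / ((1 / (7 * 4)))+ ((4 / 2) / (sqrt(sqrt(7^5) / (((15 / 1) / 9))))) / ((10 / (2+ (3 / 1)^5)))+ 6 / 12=188.72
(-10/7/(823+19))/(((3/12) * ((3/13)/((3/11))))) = -260/32417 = -0.01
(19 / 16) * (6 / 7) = 57 / 56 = 1.02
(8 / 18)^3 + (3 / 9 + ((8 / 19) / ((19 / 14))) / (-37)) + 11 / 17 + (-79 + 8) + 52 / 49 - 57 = -1021020966670 / 8111131749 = -125.88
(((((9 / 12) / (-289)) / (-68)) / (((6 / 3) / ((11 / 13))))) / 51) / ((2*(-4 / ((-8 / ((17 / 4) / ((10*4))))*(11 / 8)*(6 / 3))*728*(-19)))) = -605 / 1021252025248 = -0.00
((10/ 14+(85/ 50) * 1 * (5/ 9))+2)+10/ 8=1237/ 252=4.91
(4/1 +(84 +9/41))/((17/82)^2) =593188/289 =2052.55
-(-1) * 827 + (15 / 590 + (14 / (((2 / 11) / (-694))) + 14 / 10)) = -31039649 / 590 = -52609.57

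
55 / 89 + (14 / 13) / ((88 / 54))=32551 / 25454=1.28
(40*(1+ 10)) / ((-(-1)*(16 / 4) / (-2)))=-220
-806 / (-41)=806 / 41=19.66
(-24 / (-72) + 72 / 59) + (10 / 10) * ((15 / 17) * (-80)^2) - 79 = 16758964 / 3009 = 5569.61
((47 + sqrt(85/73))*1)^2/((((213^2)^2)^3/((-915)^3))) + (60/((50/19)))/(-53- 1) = -49776622925294899517941801679/117892001665172076227671945095- 2667026750*sqrt(6205)/23578400333034415245534389019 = -0.42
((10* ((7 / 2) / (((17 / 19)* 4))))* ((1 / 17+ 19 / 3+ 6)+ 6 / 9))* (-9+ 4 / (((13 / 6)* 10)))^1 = -8459199 / 7514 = -1125.79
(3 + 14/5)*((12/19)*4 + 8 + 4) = 8004/95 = 84.25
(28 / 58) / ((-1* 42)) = -1 / 87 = -0.01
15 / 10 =3 / 2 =1.50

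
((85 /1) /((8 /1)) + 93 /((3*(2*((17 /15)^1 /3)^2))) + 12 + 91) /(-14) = -513801 /32368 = -15.87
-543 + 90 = -453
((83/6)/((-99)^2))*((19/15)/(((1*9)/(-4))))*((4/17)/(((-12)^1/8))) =25232/202439655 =0.00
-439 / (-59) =439 / 59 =7.44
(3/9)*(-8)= -2.67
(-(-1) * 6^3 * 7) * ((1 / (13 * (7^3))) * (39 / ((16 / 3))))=243 / 98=2.48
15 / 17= 0.88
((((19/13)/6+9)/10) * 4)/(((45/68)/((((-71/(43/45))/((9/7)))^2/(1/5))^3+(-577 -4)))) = 481051190836169062810583456/18489986918325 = 26016848630618.03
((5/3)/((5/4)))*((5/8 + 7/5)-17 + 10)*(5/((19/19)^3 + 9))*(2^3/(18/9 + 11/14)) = -5572/585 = -9.52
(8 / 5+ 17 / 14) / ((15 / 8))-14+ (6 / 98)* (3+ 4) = -6337 / 525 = -12.07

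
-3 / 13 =-0.23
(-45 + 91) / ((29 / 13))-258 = -6884 / 29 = -237.38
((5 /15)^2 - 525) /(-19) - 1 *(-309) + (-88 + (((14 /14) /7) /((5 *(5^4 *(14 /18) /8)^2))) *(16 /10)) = 142408649669837 /572783203125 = 248.63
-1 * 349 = -349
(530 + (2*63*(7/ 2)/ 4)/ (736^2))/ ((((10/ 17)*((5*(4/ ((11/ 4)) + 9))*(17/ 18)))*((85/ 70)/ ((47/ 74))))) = 37404404845731/ 3918358016000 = 9.55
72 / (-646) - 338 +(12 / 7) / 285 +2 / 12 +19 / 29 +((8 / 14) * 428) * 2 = 298717787 / 1967070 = 151.86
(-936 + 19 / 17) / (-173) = 15893 / 2941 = 5.40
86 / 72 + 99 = 3607 / 36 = 100.19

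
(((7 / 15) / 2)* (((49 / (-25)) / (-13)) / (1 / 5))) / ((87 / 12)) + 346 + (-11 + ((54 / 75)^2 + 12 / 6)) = 238600469 / 706875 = 337.54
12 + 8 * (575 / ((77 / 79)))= 364324 / 77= 4731.48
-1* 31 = -31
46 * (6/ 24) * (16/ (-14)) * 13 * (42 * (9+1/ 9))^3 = -258498962176/ 27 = -9574035636.15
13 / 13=1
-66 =-66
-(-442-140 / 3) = 1466 / 3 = 488.67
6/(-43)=-6/43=-0.14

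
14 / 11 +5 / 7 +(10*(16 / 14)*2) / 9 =3137 / 693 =4.53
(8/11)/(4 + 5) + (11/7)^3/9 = 5795/11319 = 0.51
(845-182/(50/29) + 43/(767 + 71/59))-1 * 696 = 49285289/1133100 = 43.50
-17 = -17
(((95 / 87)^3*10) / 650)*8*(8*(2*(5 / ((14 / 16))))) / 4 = 219488000 / 59923773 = 3.66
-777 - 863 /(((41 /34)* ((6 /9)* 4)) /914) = -20177655 /82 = -246068.96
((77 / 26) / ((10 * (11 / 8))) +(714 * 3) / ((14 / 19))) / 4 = 188969 / 260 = 726.80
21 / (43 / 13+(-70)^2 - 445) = 273 / 57958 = 0.00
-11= -11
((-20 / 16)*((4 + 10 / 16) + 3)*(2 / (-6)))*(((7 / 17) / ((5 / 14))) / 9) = 0.41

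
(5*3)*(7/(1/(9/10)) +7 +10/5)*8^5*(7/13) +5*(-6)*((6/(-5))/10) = 263209194/65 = 4049372.22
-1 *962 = -962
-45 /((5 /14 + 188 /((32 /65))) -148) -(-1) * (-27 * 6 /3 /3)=-238626 /13117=-18.19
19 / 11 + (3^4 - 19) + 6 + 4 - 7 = 734 / 11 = 66.73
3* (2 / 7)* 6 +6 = 78 / 7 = 11.14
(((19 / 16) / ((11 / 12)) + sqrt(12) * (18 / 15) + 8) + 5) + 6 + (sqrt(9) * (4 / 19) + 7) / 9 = 25.30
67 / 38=1.76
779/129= 6.04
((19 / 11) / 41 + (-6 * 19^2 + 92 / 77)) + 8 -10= -621861 / 287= -2166.76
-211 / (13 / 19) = -4009 / 13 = -308.38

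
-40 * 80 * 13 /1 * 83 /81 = -42627.16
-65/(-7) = 65/7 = 9.29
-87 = -87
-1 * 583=-583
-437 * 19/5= -8303/5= -1660.60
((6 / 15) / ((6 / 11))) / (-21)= -11 / 315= -0.03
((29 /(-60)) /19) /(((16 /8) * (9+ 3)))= -29 /27360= -0.00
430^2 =184900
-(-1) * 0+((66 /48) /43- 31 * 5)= -53309 /344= -154.97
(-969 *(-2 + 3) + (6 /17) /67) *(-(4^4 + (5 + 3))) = 291372840 /1139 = 255814.61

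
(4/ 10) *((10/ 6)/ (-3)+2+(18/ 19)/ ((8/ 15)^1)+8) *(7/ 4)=10745/ 1368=7.85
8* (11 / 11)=8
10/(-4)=-5/2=-2.50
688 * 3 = 2064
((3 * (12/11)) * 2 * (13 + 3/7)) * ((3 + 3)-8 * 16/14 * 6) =-2314656/539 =-4294.35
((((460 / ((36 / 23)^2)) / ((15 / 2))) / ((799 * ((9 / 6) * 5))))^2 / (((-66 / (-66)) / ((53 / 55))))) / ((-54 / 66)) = -7845902117 / 381681524071125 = -0.00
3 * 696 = 2088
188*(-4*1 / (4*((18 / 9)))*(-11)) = 1034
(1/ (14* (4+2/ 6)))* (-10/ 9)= -5/ 273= -0.02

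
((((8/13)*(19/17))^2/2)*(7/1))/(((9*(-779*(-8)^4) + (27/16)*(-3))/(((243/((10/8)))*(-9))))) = 1257596928/12467288705365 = 0.00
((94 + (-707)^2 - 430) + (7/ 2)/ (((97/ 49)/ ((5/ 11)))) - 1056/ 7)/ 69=2486494565/ 343574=7237.14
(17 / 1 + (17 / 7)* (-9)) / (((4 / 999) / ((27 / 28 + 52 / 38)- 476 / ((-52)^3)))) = -185483825505 / 65453024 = -2833.85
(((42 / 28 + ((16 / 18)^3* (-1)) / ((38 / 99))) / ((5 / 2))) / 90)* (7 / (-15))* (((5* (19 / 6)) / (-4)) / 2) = -0.00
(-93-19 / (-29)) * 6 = -16068 / 29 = -554.07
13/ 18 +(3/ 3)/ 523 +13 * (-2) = -237947/ 9414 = -25.28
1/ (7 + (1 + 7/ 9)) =9/ 79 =0.11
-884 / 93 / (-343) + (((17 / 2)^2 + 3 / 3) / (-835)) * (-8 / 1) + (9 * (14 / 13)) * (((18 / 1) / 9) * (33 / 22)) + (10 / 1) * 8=38021975372 / 346263645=109.81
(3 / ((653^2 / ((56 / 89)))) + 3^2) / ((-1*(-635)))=341553777 / 24098504635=0.01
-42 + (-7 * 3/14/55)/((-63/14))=-6929/165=-41.99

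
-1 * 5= -5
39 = 39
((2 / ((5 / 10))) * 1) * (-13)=-52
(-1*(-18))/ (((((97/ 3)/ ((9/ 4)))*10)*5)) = 243/ 9700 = 0.03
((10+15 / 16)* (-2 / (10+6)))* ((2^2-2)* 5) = -875 / 64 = -13.67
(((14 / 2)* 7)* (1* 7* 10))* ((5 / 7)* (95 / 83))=232750 / 83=2804.22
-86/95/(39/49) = -4214/3705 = -1.14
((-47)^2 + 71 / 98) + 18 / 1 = 218317 / 98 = 2227.72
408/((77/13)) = 68.88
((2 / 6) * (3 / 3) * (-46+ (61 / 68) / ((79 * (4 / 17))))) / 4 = -19361 / 5056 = -3.83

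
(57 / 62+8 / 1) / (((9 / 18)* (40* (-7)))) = -79 / 1240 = -0.06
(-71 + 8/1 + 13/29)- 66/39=-24220/377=-64.24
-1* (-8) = 8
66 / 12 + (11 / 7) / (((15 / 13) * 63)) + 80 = 85.52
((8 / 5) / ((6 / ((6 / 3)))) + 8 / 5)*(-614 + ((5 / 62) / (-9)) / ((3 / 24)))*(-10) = 10964864 / 837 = 13100.20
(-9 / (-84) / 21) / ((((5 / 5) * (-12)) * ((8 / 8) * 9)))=-1 / 21168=-0.00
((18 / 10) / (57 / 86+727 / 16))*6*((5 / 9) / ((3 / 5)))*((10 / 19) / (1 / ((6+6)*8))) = 6604800 / 602623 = 10.96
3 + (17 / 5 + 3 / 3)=37 / 5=7.40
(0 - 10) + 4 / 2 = -8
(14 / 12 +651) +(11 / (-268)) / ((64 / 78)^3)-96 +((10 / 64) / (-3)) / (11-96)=83019681107 / 149291008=556.09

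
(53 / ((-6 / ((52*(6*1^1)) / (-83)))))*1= 2756 / 83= 33.20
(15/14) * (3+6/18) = 25/7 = 3.57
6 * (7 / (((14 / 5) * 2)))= 15 / 2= 7.50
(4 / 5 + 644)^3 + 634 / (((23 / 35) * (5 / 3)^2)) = 770749937302 / 2875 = 268086934.71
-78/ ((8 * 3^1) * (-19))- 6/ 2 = -215/ 76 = -2.83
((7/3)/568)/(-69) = -7/117576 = -0.00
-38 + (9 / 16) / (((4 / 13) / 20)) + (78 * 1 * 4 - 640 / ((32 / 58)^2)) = -28671 / 16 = -1791.94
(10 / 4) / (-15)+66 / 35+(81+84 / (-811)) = 14070241 / 170310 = 82.62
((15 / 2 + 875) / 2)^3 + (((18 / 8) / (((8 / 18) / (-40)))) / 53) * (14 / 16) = 291413711285 / 3392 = 85912061.11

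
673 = 673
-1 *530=-530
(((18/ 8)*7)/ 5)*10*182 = 5733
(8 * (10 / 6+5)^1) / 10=16 / 3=5.33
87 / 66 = 29 / 22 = 1.32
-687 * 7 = -4809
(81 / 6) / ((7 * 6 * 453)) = 0.00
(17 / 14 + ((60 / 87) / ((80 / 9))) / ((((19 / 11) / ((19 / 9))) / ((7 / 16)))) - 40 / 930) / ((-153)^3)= -1465327 / 4327461899712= -0.00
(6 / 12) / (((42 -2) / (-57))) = -57 / 80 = -0.71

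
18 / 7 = 2.57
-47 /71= -0.66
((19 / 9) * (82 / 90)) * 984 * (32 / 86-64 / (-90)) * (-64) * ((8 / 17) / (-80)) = 17137700864 / 22204125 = 771.83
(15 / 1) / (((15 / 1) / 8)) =8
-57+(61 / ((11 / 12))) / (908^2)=-129234549 / 2267276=-57.00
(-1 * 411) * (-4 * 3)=4932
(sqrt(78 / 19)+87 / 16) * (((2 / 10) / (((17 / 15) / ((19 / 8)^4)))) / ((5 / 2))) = 20577 * sqrt(1482) / 174080+34013781 / 2785280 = 16.76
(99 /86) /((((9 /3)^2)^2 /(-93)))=-341 /258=-1.32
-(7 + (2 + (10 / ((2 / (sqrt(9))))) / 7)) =-78 / 7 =-11.14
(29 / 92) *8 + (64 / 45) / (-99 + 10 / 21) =1789726 / 713805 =2.51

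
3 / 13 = 0.23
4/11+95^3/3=9431137/33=285792.03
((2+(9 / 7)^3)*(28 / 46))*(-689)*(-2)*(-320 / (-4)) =311979200 / 1127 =276822.72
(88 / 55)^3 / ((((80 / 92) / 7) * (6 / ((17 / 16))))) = 10948 / 1875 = 5.84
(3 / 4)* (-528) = -396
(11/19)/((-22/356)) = -178/19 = -9.37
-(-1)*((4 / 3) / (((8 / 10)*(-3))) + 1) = 4 / 9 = 0.44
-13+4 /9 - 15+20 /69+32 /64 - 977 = -415559 /414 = -1003.77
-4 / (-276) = 1 / 69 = 0.01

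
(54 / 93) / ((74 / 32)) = 288 / 1147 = 0.25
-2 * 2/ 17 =-4/ 17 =-0.24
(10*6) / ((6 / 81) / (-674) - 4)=-545940 / 36397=-15.00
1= 1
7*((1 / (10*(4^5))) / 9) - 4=-368633 / 92160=-4.00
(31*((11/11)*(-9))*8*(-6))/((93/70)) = 10080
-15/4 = -3.75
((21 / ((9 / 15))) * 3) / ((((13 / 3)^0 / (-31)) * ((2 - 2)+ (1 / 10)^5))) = -325500000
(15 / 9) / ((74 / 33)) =55 / 74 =0.74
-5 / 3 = -1.67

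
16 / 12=4 / 3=1.33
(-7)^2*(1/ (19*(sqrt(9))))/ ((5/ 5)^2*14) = 7/ 114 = 0.06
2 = 2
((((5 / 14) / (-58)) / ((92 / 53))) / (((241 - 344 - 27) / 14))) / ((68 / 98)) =2597 / 4717024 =0.00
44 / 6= 7.33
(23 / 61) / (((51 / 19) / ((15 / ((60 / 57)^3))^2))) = 61677149991 / 2654720000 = 23.23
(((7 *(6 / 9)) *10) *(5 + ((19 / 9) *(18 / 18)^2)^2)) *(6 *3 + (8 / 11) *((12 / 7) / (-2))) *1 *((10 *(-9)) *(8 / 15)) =-109323520 / 297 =-368092.66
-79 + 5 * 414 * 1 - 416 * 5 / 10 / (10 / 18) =8083 / 5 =1616.60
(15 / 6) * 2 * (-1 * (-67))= 335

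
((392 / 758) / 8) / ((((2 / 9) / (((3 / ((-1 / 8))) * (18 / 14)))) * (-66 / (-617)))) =-83.91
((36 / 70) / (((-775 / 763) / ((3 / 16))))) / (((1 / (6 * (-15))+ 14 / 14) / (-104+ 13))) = 2410317 / 275900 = 8.74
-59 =-59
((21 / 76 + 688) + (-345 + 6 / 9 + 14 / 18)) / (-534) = -235789 / 365256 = -0.65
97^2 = 9409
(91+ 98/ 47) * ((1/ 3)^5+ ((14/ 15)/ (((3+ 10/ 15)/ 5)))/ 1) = 14931875/ 125631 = 118.86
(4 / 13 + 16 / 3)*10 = 2200 / 39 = 56.41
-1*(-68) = 68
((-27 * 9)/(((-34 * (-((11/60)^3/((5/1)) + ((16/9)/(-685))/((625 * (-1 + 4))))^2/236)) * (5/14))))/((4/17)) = -10985377230072000000000/829394525521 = -13245056353.82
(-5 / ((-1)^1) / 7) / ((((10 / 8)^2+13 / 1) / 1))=80 / 1631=0.05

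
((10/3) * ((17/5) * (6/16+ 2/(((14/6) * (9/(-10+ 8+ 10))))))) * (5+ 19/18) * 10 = 1769615/2268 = 780.25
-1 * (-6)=6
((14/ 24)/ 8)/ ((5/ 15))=7/ 32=0.22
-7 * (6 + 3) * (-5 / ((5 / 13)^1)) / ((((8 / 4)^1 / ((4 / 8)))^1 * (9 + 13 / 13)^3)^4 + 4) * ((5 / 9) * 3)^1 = 105 / 19692307692308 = 0.00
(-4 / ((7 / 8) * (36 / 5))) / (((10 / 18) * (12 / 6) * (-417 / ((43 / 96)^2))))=0.00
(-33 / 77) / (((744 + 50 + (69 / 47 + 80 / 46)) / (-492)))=1595556 / 6032467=0.26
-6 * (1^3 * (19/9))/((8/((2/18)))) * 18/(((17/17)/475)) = -9025/6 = -1504.17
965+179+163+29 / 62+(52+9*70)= 123347 / 62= 1989.47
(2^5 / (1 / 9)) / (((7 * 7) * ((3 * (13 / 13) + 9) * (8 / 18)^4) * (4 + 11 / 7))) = 6561 / 2912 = 2.25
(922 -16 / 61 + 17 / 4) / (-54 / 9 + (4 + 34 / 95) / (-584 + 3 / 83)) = -1040357761255 / 6749452848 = -154.14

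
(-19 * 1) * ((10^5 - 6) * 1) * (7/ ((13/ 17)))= -226086434/ 13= -17391264.15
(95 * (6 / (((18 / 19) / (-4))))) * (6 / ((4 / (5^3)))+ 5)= -1389850 / 3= -463283.33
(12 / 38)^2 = 36 / 361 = 0.10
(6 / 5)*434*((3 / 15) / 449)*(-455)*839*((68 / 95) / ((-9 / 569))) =4007587.86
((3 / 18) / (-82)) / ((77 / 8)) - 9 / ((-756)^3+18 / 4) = -192017152 / 909386923137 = -0.00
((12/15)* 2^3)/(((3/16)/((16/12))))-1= 2003/45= 44.51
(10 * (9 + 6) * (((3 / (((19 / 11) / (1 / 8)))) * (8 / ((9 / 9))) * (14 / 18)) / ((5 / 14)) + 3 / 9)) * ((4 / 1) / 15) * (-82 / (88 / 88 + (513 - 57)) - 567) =-810780728 / 8683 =-93375.65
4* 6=24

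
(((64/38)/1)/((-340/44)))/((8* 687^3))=-44/523651965345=-0.00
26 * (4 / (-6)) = -52 / 3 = -17.33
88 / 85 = 1.04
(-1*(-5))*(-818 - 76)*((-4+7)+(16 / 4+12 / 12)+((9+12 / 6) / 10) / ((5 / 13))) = -48544.20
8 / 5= 1.60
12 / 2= 6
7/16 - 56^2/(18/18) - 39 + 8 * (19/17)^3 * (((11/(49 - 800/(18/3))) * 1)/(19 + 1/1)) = -28698449499/9039920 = -3174.64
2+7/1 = 9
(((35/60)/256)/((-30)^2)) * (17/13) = 119/35942400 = 0.00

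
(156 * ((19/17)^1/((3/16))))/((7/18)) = 284544/119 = 2391.13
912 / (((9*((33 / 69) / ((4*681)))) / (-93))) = -590432448 / 11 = -53675677.09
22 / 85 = 0.26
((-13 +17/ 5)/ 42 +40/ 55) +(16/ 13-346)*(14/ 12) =-2010669/ 5005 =-401.73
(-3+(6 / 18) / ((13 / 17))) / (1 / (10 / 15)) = -200 / 117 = -1.71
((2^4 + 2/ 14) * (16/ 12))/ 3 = 452/ 63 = 7.17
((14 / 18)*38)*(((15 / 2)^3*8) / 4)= 49875 / 2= 24937.50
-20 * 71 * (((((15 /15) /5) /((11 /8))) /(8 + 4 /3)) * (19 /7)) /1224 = -1349 /27489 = -0.05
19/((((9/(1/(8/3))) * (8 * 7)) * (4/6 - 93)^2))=57/34374592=0.00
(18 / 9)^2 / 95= 4 / 95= 0.04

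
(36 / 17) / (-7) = -36 / 119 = -0.30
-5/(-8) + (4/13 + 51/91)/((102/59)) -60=-2185831/37128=-58.87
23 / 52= 0.44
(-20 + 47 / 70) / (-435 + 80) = 1353 / 24850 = 0.05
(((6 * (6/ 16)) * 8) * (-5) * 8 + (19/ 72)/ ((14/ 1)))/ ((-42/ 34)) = 12337597/ 21168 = 582.84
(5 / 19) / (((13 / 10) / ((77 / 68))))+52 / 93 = 0.79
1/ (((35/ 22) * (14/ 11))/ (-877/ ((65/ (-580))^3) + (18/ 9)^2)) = 33127732836/ 107653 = 307726.98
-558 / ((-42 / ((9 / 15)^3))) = 2511 / 875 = 2.87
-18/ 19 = -0.95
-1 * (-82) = 82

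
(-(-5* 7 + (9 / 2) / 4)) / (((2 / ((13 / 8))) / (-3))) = -82.57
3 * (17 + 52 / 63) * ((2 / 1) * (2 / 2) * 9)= 6738 / 7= 962.57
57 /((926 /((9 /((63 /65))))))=0.57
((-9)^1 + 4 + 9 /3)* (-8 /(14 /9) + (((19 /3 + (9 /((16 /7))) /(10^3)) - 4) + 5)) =-737323 /168000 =-4.39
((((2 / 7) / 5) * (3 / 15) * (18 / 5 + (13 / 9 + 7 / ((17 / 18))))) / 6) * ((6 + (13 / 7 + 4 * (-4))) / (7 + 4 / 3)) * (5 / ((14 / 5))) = -181051 / 4373250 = -0.04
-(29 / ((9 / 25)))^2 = -525625 / 81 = -6489.20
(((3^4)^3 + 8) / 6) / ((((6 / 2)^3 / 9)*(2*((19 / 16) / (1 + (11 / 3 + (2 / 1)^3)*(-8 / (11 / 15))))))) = -51802292 / 33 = -1569766.42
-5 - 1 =-6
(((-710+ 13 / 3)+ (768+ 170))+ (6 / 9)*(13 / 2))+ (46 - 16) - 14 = 758 / 3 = 252.67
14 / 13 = 1.08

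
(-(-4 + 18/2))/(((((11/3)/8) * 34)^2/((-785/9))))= 62800/34969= 1.80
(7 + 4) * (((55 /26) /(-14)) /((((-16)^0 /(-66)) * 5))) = 3993 /182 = 21.94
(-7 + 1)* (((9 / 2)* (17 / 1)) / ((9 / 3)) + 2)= -165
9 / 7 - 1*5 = -26 / 7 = -3.71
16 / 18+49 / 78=355 / 234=1.52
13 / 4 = 3.25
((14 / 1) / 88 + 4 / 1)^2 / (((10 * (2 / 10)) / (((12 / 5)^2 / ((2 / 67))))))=20193867 / 12100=1668.91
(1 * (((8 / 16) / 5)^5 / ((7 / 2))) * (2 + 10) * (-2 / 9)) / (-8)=1 / 1050000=0.00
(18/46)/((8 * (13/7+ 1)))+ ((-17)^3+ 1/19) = -343512083/69920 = -4912.93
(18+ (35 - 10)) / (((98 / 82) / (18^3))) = 209832.98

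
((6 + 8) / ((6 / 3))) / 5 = 7 / 5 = 1.40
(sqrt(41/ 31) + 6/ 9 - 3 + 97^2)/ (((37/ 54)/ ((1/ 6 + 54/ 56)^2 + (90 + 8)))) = 1363133.87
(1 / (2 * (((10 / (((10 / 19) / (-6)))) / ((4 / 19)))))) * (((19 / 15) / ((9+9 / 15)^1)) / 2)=-1 / 16416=-0.00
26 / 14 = 1.86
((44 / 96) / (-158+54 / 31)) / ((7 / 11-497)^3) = 453871 / 18923144438016000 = 0.00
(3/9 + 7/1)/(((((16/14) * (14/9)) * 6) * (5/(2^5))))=22/5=4.40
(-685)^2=469225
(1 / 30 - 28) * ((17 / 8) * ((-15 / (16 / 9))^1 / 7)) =128367 / 1792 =71.63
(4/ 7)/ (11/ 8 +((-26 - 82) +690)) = 32/ 32669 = 0.00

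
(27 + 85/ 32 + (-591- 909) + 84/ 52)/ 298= -610991/ 123968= -4.93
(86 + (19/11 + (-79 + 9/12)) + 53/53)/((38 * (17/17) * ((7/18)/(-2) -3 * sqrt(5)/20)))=145215/202312 -112023 * sqrt(5)/202312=-0.52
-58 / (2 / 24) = -696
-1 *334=-334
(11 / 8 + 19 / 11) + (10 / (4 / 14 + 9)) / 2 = 4165 / 1144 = 3.64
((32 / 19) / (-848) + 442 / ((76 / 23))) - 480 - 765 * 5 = -8400875 / 2014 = -4171.24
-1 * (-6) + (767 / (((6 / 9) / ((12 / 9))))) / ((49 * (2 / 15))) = 11799 / 49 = 240.80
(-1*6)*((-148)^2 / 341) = -131424 / 341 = -385.41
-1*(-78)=78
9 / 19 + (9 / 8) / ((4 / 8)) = 207 / 76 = 2.72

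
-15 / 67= -0.22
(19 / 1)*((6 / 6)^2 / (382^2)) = 19 / 145924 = 0.00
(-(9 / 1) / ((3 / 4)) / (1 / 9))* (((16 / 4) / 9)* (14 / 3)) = -224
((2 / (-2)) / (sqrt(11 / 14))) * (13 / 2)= -13 * sqrt(154) / 22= -7.33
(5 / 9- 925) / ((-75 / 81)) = 4992 / 5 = 998.40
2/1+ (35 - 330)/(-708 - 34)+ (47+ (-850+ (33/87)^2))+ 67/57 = -28429903991/35569254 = -799.28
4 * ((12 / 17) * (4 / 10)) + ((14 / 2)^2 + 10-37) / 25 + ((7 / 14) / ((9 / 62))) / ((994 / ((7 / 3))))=3287411 / 1629450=2.02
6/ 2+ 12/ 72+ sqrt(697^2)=4201/ 6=700.17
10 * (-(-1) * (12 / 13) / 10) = 12 / 13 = 0.92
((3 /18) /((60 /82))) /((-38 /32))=-164 /855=-0.19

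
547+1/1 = 548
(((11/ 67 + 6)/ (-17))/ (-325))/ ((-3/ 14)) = -5782/ 1110525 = -0.01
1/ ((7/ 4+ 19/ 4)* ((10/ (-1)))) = -1/ 65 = -0.02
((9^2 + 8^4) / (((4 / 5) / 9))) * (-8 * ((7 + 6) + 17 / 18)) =-5242135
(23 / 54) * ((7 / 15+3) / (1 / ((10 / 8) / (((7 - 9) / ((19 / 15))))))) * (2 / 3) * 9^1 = -5681 / 810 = -7.01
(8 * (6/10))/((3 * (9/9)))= 8/5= 1.60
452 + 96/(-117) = 17596/39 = 451.18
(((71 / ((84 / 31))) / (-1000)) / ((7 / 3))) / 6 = -2201 / 1176000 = -0.00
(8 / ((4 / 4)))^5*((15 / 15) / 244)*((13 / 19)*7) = 745472 / 1159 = 643.20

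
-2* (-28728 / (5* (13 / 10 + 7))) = 114912 / 83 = 1384.48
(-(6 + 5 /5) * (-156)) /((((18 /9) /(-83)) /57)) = -2583126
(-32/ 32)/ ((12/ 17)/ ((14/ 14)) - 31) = 17/ 515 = 0.03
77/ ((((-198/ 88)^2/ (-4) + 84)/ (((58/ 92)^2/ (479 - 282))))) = 1036112/ 551807835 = 0.00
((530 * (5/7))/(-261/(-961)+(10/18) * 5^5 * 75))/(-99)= -1273325/43357707624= -0.00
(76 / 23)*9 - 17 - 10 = 63 / 23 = 2.74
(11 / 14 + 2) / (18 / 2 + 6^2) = 13 / 210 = 0.06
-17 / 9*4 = -68 / 9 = -7.56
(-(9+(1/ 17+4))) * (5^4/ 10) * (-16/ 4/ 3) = 18500/ 17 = 1088.24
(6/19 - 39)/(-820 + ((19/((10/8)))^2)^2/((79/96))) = -0.00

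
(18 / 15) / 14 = 3 / 35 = 0.09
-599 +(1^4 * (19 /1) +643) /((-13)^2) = -100569 /169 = -595.08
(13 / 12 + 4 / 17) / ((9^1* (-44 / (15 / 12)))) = -1345 / 323136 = -0.00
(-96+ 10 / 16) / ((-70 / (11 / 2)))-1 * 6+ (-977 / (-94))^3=18676310357 / 16611680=1124.29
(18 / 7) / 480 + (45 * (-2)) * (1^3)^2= -89.99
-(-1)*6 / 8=3 / 4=0.75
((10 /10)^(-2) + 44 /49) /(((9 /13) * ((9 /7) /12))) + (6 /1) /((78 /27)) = 22657 /819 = 27.66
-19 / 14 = -1.36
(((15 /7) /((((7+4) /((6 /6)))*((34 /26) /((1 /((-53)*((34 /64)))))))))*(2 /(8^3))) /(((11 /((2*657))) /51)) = -384345 /3052588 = -0.13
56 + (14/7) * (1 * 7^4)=4858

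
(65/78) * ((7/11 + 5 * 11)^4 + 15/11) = 233805379835/29282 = 7984611.02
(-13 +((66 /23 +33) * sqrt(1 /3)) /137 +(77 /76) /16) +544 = 275 * sqrt(3) /3151 +645773 /1216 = 531.21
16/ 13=1.23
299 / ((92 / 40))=130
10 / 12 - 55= -325 / 6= -54.17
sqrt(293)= 17.12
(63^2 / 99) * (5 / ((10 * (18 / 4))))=49 / 11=4.45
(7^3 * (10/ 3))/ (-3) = -381.11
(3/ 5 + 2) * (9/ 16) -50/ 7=-3181/ 560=-5.68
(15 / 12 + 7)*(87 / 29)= 99 / 4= 24.75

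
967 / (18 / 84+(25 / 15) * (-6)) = -13538 / 137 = -98.82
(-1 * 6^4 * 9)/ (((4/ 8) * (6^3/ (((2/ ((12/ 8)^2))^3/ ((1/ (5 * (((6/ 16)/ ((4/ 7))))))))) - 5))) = -1632960/ 6211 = -262.91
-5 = -5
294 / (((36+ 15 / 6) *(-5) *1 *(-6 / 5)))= 14 / 11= 1.27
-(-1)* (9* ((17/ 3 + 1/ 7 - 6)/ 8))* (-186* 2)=558/ 7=79.71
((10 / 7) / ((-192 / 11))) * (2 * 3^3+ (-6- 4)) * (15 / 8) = -3025 / 448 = -6.75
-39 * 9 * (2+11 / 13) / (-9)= 111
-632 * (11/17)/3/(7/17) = -6952/21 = -331.05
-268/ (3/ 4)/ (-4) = 89.33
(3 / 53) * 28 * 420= 35280 / 53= 665.66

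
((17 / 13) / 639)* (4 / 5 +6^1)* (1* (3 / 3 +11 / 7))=0.04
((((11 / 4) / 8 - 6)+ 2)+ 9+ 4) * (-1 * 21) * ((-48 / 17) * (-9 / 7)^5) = -158900859 / 81634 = -1946.50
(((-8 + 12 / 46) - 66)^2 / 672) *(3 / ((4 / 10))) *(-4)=-898880 / 3703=-242.74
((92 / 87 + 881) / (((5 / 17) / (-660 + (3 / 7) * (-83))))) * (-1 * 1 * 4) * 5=41720310.33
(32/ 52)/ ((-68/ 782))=-92/ 13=-7.08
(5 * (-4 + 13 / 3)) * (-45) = -75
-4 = -4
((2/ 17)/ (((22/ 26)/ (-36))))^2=876096/ 34969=25.05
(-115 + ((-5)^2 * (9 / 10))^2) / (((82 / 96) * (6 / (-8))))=-25040 / 41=-610.73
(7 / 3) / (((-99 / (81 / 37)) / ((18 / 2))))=-189 / 407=-0.46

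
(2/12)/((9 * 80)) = 0.00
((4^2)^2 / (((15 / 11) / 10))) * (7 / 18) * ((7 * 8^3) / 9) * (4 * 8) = 2260729856 / 243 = 9303415.05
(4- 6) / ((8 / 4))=-1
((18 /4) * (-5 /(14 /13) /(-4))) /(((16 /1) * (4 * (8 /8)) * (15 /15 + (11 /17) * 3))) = 1989 /71680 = 0.03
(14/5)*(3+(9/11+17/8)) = 3661/220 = 16.64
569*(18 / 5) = 10242 / 5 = 2048.40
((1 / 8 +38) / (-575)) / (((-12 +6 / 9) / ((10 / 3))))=61 / 3128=0.02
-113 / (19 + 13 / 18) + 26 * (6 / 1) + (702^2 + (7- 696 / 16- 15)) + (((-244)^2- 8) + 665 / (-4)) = 784215619 / 1420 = 552264.52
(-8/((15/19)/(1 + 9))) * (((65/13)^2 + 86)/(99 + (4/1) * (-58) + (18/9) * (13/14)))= 39368/459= 85.77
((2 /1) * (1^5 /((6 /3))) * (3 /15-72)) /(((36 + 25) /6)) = -2154 /305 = -7.06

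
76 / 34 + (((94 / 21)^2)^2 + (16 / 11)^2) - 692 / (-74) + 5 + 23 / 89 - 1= 552516738298135 / 1317356144181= 419.41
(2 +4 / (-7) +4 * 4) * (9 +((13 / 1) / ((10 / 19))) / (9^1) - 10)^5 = 5818728545977 / 20667150000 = 281.54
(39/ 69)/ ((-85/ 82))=-1066/ 1955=-0.55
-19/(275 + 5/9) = -171/2480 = -0.07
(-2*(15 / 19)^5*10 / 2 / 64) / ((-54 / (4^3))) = 140625 / 2476099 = 0.06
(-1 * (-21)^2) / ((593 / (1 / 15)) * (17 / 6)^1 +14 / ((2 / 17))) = -98 / 5627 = -0.02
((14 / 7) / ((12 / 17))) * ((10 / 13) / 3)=85 / 117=0.73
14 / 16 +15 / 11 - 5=-243 / 88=-2.76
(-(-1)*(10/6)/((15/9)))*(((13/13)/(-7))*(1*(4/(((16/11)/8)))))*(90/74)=-990/259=-3.82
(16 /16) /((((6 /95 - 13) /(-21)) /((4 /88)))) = 1995 /27038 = 0.07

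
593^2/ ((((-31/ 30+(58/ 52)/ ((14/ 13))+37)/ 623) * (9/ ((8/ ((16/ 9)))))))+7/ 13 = 598081211497/ 202033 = 2960314.46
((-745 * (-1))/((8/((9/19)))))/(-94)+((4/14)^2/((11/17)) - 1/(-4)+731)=5628883489/7701232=730.91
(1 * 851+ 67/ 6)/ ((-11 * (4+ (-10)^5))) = 5173/ 6599736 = 0.00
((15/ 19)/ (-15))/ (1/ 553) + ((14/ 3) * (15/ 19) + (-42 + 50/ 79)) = -100249/ 1501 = -66.79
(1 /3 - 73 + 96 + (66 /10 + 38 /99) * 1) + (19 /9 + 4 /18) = 16162 /495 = 32.65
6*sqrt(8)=12*sqrt(2)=16.97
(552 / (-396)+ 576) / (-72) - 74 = -97393 / 1188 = -81.98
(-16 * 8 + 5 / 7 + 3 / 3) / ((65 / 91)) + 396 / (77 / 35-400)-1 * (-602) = 468746 / 1105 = 424.20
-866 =-866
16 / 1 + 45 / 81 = 149 / 9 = 16.56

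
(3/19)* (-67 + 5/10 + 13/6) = -193/19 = -10.16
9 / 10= 0.90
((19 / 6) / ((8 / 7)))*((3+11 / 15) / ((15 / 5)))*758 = 352849 / 135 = 2613.70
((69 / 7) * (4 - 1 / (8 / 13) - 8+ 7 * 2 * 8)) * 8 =58719 / 7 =8388.43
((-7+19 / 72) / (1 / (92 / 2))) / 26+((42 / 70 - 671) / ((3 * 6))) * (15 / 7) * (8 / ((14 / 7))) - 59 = -390.16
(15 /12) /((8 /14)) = 35 /16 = 2.19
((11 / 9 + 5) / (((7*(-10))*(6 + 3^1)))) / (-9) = 4 / 3645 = 0.00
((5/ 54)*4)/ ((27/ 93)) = 310/ 243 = 1.28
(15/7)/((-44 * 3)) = -5/308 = -0.02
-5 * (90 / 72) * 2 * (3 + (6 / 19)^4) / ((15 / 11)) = -7191415 / 260642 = -27.59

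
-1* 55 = -55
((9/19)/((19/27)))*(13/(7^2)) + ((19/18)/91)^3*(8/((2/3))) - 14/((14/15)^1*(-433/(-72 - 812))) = -1742893468259975/57247370649378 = -30.44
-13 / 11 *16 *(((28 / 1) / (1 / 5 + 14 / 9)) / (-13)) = 20160 / 869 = 23.20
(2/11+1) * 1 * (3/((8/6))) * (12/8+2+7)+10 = 3337/88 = 37.92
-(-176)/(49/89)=15664/49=319.67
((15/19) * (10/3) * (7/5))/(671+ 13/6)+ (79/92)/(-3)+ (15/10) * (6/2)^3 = 121694897/3025788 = 40.22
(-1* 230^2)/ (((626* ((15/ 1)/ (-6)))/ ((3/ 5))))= 6348/ 313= 20.28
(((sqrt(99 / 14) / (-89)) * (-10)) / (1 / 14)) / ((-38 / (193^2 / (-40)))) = 111747 * sqrt(154) / 13528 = 102.51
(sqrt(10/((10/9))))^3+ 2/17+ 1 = 478/17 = 28.12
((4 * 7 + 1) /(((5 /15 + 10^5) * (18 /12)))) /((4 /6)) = 87 /300001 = 0.00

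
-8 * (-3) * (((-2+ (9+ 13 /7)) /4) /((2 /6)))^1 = 1116 /7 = 159.43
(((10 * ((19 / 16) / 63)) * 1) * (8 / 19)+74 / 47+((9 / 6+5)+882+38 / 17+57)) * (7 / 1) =95578801 / 14382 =6645.72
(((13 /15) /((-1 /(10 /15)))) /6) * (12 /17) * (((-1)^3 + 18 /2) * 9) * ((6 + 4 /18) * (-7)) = 163072 /765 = 213.17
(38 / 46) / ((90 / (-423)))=-893 / 230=-3.88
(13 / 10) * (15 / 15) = 13 / 10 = 1.30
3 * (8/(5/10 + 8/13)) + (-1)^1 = 595/29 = 20.52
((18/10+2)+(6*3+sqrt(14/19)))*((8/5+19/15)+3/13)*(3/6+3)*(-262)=-60371612/975 -553868*sqrt(266)/3705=-64357.74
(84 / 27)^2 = 784 / 81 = 9.68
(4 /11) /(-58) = -2 /319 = -0.01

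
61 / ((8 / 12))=183 / 2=91.50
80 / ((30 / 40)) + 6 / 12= 643 / 6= 107.17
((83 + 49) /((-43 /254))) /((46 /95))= -1592580 /989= -1610.29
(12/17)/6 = 2/17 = 0.12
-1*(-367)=367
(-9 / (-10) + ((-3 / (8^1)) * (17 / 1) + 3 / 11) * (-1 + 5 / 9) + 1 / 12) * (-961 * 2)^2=750822573 / 55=13651319.51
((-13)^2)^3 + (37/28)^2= 3784219625/784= 4826810.75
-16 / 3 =-5.33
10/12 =5/6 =0.83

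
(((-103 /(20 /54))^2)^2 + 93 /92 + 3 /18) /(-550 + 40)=-11728265.25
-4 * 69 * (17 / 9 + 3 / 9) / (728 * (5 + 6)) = -230 / 3003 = -0.08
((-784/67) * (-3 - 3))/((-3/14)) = -21952/67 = -327.64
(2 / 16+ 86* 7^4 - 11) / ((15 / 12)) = 1651801 / 10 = 165180.10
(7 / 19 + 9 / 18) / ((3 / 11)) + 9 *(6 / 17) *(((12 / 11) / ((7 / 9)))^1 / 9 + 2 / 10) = 1073069 / 248710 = 4.31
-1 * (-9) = 9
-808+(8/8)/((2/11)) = -802.50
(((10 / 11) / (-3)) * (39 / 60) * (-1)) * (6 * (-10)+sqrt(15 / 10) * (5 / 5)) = -11.58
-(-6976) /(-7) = -6976 /7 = -996.57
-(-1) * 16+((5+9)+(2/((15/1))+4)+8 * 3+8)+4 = 1052/15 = 70.13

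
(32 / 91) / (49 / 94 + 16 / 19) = 57152 / 221585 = 0.26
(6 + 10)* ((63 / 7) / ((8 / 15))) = 270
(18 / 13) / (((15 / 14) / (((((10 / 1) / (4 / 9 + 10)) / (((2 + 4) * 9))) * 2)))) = 0.05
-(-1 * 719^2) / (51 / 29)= 14991869 / 51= 293958.22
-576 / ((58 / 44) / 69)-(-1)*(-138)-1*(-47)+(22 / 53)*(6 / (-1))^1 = -46485199 / 1537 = -30244.11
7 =7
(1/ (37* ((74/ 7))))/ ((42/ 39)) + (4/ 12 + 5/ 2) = 46585/ 16428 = 2.84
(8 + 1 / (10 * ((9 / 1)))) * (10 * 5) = 3605 / 9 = 400.56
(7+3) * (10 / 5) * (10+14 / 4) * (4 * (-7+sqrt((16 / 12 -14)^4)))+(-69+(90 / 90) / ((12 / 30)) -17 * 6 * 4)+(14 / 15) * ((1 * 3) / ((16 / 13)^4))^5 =499434654627283370635555315687 / 3022314549036572936765440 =165249.07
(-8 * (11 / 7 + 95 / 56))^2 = 33489 / 49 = 683.45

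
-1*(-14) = 14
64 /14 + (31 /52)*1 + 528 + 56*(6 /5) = 1092669 /1820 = 600.37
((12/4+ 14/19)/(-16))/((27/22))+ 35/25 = 24823/20520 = 1.21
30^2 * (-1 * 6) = -5400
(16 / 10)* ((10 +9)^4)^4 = 2307531308540969341448 / 5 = 461506261708193868289.60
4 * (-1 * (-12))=48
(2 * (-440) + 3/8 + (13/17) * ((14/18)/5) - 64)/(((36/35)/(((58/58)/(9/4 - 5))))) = 40419799/121176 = 333.56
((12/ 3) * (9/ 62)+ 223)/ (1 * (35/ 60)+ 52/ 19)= 1580268/ 23467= 67.34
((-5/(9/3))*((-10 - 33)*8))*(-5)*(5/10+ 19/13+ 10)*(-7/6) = 4680550/117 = 40004.70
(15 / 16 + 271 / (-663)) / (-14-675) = -5609 / 7308912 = -0.00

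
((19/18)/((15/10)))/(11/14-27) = -266/9909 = -0.03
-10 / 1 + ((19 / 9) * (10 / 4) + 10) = 5.28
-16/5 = -3.20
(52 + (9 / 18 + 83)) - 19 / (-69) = 135.78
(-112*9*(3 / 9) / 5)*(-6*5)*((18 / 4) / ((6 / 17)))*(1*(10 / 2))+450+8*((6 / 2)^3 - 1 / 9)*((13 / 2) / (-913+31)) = 511875638 / 3969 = 128968.41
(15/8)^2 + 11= 929/64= 14.52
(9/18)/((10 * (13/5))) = 1/52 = 0.02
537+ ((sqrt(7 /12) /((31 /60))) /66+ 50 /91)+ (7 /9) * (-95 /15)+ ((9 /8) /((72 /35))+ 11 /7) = 5 * sqrt(21) /1023+ 84087083 /157248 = 534.76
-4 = -4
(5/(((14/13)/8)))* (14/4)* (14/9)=1820/9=202.22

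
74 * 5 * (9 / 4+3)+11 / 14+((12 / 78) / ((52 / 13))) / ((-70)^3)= 17330221999 / 8918000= 1943.29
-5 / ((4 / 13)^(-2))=-80 / 169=-0.47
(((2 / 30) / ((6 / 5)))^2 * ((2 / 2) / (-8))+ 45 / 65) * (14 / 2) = 4.84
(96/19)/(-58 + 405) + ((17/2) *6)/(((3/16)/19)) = 34072720/6593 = 5168.01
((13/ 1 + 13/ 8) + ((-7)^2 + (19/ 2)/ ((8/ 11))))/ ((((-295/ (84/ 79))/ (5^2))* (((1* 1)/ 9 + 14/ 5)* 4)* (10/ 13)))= -15073695/ 19538912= -0.77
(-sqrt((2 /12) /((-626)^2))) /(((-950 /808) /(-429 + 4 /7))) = -302899 * sqrt(6) /3122175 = -0.24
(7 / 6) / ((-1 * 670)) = -7 / 4020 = -0.00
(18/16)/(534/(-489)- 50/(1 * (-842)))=-205869/188968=-1.09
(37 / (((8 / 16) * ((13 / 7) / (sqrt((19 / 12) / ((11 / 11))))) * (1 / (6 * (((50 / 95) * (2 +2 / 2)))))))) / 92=5.16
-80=-80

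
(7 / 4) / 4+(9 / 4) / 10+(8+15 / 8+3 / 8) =10.91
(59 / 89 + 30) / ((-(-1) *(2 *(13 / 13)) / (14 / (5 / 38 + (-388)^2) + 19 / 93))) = 296757843131 / 94700087058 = 3.13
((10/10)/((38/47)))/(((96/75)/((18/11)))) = 10575/6688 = 1.58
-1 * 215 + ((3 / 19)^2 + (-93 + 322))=5063 / 361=14.02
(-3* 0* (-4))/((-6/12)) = 0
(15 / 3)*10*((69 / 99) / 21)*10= 11500 / 693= 16.59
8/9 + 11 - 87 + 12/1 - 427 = -4411/9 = -490.11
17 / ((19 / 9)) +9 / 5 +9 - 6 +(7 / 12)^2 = 180479 / 13680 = 13.19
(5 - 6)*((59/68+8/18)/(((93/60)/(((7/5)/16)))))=-5621/75888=-0.07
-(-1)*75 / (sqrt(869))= 75*sqrt(869) / 869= 2.54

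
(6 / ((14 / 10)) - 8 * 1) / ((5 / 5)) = -3.71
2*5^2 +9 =59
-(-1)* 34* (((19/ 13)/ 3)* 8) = 5168/ 39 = 132.51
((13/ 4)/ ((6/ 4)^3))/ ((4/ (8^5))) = 212992/ 27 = 7888.59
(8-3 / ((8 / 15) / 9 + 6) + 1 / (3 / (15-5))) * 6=26597 / 409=65.03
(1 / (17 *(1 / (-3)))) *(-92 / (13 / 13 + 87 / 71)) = 9798 / 1343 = 7.30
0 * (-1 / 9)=0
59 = 59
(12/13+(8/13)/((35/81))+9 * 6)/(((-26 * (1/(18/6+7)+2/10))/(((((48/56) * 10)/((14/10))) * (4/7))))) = -10255200/405769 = -25.27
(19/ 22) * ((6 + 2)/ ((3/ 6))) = 152/ 11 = 13.82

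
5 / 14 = 0.36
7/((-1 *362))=-7/362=-0.02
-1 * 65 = -65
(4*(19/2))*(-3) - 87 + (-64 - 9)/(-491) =-98618/491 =-200.85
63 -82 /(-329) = 20809 /329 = 63.25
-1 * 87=-87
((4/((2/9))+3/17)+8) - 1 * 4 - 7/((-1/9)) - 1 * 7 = 1329/17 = 78.18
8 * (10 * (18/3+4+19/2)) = 1560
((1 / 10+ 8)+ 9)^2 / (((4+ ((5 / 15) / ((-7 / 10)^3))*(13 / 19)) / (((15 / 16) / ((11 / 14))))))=12005506611 / 114759040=104.61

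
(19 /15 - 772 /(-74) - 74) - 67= -71762 /555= -129.30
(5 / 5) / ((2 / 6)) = 3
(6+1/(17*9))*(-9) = -919/17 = -54.06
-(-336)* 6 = 2016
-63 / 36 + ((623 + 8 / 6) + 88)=8527 / 12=710.58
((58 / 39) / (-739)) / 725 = -2 / 720525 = -0.00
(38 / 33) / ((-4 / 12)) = -38 / 11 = -3.45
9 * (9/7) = 81/7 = 11.57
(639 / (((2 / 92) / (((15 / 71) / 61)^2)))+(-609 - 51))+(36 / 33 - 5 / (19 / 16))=-36595290722 / 55215919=-662.77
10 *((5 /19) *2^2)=200 /19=10.53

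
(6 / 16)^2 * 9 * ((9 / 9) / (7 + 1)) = 81 / 512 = 0.16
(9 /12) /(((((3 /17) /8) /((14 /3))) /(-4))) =-634.67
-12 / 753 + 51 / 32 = 12673 / 8032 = 1.58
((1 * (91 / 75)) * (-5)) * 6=-182 / 5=-36.40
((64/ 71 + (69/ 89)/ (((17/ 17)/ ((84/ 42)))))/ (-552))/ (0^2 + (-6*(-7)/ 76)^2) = -2796667/ 192280851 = -0.01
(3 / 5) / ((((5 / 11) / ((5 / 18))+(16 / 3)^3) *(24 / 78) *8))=11583 / 7286720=0.00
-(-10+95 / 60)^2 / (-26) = 10201 / 3744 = 2.72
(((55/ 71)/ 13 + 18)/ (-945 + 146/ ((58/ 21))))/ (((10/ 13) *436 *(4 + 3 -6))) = -483401/ 8008936320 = -0.00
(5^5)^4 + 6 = 95367431640631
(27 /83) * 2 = 54 /83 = 0.65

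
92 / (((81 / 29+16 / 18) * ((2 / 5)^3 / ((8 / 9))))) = 333500 / 961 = 347.03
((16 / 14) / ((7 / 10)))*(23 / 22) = 920 / 539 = 1.71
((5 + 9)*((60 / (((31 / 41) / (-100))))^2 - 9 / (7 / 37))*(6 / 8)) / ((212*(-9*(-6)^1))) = 47067964443 / 814928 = 57757.21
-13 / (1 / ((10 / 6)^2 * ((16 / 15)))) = -1040 / 27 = -38.52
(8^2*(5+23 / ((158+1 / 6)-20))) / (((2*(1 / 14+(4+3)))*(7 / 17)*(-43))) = -4659904 / 3529053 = -1.32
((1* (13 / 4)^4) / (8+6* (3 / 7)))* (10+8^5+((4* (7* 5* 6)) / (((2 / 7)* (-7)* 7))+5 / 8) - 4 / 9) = 470969833243 / 1363968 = 345293.90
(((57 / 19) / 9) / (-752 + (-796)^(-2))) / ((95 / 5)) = -633616 / 27159316167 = -0.00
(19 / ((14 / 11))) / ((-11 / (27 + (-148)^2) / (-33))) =1964391 / 2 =982195.50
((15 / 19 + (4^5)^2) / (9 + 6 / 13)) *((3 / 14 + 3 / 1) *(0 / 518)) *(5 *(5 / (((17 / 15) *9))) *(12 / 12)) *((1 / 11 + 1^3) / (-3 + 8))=0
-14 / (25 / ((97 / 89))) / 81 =-0.01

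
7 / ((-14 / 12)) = -6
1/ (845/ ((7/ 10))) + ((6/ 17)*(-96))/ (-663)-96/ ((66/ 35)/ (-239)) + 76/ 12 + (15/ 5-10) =980482376059/ 80587650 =12166.66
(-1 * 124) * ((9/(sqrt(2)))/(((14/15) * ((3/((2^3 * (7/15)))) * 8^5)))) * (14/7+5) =-651 * sqrt(2)/4096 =-0.22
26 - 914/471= 24.06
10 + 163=173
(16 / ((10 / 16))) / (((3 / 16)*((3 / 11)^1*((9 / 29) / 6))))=9678.70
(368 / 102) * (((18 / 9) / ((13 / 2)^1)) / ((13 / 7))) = 5152 / 8619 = 0.60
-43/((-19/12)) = 27.16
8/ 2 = 4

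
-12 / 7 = -1.71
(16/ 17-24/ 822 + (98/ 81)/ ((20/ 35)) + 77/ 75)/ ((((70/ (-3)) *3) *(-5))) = 38257357/ 3301357500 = 0.01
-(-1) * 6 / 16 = 0.38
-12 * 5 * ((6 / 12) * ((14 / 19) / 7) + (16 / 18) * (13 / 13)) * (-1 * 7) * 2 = 45080 / 57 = 790.88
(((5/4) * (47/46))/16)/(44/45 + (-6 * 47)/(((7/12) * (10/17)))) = -74025/761224192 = -0.00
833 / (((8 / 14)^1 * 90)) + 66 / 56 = 43787 / 2520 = 17.38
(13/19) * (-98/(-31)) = 1274/589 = 2.16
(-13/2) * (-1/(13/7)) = 7/2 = 3.50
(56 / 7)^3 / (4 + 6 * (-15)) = -256 / 43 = -5.95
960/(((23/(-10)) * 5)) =-1920/23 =-83.48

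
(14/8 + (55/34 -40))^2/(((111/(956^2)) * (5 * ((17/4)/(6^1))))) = 2835523454408/908905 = 3119713.78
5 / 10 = 1 / 2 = 0.50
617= 617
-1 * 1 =-1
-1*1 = -1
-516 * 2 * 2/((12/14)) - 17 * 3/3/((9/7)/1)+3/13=-283256/117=-2420.99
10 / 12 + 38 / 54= 83 / 54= 1.54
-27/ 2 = -13.50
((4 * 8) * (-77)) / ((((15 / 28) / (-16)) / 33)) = 12142592 / 5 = 2428518.40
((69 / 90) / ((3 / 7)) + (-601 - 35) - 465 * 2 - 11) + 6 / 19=-2693071 / 1710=-1574.90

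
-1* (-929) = 929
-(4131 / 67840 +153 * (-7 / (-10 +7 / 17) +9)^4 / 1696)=-38725484386798611 / 47889053866240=-808.65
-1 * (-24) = 24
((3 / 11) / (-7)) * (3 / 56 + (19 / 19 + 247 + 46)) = -4491 / 392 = -11.46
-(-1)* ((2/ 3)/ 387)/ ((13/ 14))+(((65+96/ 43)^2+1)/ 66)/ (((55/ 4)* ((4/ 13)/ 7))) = 8900750215/ 78528879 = 113.34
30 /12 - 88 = -171 /2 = -85.50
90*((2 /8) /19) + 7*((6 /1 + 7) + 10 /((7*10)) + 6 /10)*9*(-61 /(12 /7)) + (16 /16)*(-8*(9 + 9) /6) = -11715729 /380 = -30830.87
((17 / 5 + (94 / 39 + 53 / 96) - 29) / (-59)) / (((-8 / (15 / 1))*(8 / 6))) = -423777 / 785408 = -0.54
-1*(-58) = 58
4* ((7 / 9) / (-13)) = -28 / 117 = -0.24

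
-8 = -8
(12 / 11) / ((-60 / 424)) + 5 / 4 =-1421 / 220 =-6.46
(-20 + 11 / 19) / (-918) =41 / 1938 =0.02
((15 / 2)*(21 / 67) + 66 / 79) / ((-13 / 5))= -168645 / 137618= -1.23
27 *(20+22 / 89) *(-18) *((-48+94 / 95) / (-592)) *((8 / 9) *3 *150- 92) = -75290556726 / 312835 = -240671.78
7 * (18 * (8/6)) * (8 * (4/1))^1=5376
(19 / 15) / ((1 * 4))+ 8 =499 / 60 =8.32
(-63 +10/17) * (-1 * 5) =5305/17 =312.06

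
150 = 150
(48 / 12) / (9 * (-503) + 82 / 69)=-276 / 312281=-0.00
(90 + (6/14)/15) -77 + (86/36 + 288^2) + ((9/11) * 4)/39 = 7473821479/90090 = 82959.50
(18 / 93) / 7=6 / 217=0.03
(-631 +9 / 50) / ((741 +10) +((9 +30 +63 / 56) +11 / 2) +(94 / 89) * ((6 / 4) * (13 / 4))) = -11228596 / 14271575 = -0.79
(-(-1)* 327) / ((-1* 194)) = -327 / 194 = -1.69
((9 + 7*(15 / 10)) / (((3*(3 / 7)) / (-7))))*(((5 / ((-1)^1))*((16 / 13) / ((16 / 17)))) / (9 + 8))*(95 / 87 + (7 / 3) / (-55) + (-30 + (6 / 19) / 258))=-1848485653 / 1563738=-1182.09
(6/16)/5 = 3/40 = 0.08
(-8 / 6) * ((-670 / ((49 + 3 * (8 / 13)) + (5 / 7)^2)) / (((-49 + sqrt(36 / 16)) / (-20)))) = 6828640 / 932349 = 7.32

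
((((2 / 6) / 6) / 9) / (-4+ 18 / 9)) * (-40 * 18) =20 / 9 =2.22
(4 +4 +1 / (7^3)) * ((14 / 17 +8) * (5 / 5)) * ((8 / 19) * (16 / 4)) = 13176000 / 110789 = 118.93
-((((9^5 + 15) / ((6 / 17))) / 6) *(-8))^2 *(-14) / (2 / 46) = 144283579191808 / 9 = 16031508799089.78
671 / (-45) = -671 / 45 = -14.91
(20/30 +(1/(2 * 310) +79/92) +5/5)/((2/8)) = 108104/10695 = 10.11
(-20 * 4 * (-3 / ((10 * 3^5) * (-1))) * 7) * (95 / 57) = -280 / 243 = -1.15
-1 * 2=-2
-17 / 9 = -1.89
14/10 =7/5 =1.40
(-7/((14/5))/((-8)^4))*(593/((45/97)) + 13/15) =-7195/9216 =-0.78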